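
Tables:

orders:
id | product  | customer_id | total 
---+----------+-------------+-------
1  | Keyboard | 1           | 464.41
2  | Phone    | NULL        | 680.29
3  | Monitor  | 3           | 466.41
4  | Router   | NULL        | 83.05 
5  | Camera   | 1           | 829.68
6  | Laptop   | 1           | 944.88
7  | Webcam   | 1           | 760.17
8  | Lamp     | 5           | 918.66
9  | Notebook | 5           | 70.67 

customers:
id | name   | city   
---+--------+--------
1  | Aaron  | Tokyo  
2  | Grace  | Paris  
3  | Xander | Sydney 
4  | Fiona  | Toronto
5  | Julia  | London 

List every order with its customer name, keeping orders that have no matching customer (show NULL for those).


LEFT JOIN keeps every row from orders (the left table); where customer_id has no match in customers, the customer columns become NULL. Walk through each order:
  - order 1 (Keyboard): customer_id=1 -> matches Aaron
  - order 2 (Phone): customer_id=NULL, no match -> kept with NULL
  - order 3 (Monitor): customer_id=3 -> matches Xander
  - order 4 (Router): customer_id=NULL, no match -> kept with NULL
  - order 5 (Camera): customer_id=1 -> matches Aaron
  - order 6 (Laptop): customer_id=1 -> matches Aaron
  - order 7 (Webcam): customer_id=1 -> matches Aaron
  - order 8 (Lamp): customer_id=5 -> matches Julia
  - order 9 (Notebook): customer_id=5 -> matches Julia
All 9 rows appear; 2 have NULL customer.

SQL:
SELECT a.product, b.name AS customer
FROM orders a
LEFT JOIN customers b ON a.customer_id = b.id

Result:
product  | customer
---------+---------
Keyboard | Aaron   
Phone    | NULL    
Monitor  | Xander  
Router   | NULL    
Camera   | Aaron   
Laptop   | Aaron   
Webcam   | Aaron   
Lamp     | Julia   
Notebook | Julia   


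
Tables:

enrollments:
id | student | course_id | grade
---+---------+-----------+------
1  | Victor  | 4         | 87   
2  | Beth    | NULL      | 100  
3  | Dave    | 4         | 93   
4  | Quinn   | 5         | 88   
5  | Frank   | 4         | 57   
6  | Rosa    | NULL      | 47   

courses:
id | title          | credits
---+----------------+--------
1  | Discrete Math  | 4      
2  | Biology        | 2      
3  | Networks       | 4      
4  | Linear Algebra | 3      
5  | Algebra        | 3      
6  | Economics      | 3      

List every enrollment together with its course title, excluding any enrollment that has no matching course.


INNER JOIN keeps only enrollments rows whose course_id matches an id in courses. Walk through each enrollment:
  - enrollment 1 (Victor): course_id=4 -> matches Linear Algebra
  - enrollment 2 (Beth): course_id=NULL, no match -> dropped
  - enrollment 3 (Dave): course_id=4 -> matches Linear Algebra
  - enrollment 4 (Quinn): course_id=5 -> matches Algebra
  - enrollment 5 (Frank): course_id=4 -> matches Linear Algebra
  - enrollment 6 (Rosa): course_id=NULL, no match -> dropped
So 2 of 6 rows are dropped.

SQL:
SELECT a.student, b.title AS course
FROM enrollments a
INNER JOIN courses b ON a.course_id = b.id

Result:
student | course        
--------+---------------
Victor  | Linear Algebra
Dave    | Linear Algebra
Quinn   | Algebra       
Frank   | Linear Algebra


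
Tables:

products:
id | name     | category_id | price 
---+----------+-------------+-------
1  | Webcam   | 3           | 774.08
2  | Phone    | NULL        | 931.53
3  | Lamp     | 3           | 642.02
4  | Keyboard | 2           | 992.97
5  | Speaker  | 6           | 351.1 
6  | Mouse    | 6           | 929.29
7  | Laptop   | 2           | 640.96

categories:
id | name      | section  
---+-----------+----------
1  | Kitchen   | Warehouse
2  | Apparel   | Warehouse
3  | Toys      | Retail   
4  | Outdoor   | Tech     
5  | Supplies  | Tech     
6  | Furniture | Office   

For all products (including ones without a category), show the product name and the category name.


LEFT JOIN keeps every row from products (the left table); where category_id has no match in categories, the category columns become NULL. Walk through each product:
  - product 1 (Webcam): category_id=3 -> matches Toys
  - product 2 (Phone): category_id=NULL, no match -> kept with NULL
  - product 3 (Lamp): category_id=3 -> matches Toys
  - product 4 (Keyboard): category_id=2 -> matches Apparel
  - product 5 (Speaker): category_id=6 -> matches Furniture
  - product 6 (Mouse): category_id=6 -> matches Furniture
  - product 7 (Laptop): category_id=2 -> matches Apparel
All 7 rows appear; 1 has NULL category.

SQL:
SELECT a.name, b.name AS category
FROM products a
LEFT JOIN categories b ON a.category_id = b.id

Result:
name     | category 
---------+----------
Webcam   | Toys     
Phone    | NULL     
Lamp     | Toys     
Keyboard | Apparel  
Speaker  | Furniture
Mouse    | Furniture
Laptop   | Apparel  


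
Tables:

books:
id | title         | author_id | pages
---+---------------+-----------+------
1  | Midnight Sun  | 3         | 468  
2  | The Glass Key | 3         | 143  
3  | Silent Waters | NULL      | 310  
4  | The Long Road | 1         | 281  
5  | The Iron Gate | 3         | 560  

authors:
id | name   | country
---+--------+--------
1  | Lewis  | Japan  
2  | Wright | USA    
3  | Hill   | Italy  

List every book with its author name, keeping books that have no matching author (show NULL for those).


LEFT JOIN keeps every row from books (the left table); where author_id has no match in authors, the author columns become NULL. Walk through each book:
  - book 1 (Midnight Sun): author_id=3 -> matches Hill
  - book 2 (The Glass Key): author_id=3 -> matches Hill
  - book 3 (Silent Waters): author_id=NULL, no match -> kept with NULL
  - book 4 (The Long Road): author_id=1 -> matches Lewis
  - book 5 (The Iron Gate): author_id=3 -> matches Hill
All 5 rows appear; 1 has NULL author.

SQL:
SELECT a.title, b.name AS author
FROM books a
LEFT JOIN authors b ON a.author_id = b.id

Result:
title         | author
--------------+-------
Midnight Sun  | Hill  
The Glass Key | Hill  
Silent Waters | NULL  
The Long Road | Lewis 
The Iron Gate | Hill  


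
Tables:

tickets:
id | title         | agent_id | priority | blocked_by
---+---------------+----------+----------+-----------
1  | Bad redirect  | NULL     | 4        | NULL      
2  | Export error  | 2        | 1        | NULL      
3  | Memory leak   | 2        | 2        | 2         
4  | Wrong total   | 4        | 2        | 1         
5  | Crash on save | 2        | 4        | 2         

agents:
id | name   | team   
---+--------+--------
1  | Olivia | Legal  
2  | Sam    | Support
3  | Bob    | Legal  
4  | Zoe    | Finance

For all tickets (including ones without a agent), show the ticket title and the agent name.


LEFT JOIN keeps every row from tickets (the left table); where agent_id has no match in agents, the agent columns become NULL. Walk through each ticket:
  - ticket 1 (Bad redirect): agent_id=NULL, no match -> kept with NULL
  - ticket 2 (Export error): agent_id=2 -> matches Sam
  - ticket 3 (Memory leak): agent_id=2 -> matches Sam
  - ticket 4 (Wrong total): agent_id=4 -> matches Zoe
  - ticket 5 (Crash on save): agent_id=2 -> matches Sam
All 5 rows appear; 1 has NULL agent.

SQL:
SELECT a.title, b.name AS agent
FROM tickets a
LEFT JOIN agents b ON a.agent_id = b.id

Result:
title         | agent
--------------+------
Bad redirect  | NULL 
Export error  | Sam  
Memory leak   | Sam  
Wrong total   | Zoe  
Crash on save | Sam  


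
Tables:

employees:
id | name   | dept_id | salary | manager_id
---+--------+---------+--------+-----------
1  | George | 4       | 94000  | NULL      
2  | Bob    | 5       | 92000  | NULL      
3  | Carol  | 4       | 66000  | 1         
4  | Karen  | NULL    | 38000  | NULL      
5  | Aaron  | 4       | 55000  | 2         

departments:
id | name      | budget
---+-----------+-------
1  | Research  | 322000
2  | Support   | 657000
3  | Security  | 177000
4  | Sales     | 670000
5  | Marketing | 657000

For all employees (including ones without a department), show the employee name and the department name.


LEFT JOIN keeps every row from employees (the left table); where dept_id has no match in departments, the department columns become NULL. Walk through each employee:
  - employee 1 (George): dept_id=4 -> matches Sales
  - employee 2 (Bob): dept_id=5 -> matches Marketing
  - employee 3 (Carol): dept_id=4 -> matches Sales
  - employee 4 (Karen): dept_id=NULL, no match -> kept with NULL
  - employee 5 (Aaron): dept_id=4 -> matches Sales
All 5 rows appear; 1 has NULL department.

SQL:
SELECT a.name, b.name AS department
FROM employees a
LEFT JOIN departments b ON a.dept_id = b.id

Result:
name   | department
-------+-----------
George | Sales     
Bob    | Marketing 
Carol  | Sales     
Karen  | NULL      
Aaron  | Sales     


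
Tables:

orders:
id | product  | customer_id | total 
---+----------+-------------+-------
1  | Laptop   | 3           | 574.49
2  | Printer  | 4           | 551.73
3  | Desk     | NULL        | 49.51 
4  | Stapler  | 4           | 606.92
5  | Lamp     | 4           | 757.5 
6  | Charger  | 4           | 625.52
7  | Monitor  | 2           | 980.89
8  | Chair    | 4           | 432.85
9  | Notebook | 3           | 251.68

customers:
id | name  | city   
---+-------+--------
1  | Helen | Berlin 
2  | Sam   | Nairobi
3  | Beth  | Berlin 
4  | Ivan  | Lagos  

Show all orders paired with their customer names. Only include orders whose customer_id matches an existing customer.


INNER JOIN keeps only orders rows whose customer_id matches an id in customers. Walk through each order:
  - order 1 (Laptop): customer_id=3 -> matches Beth
  - order 2 (Printer): customer_id=4 -> matches Ivan
  - order 3 (Desk): customer_id=NULL, no match -> dropped
  - order 4 (Stapler): customer_id=4 -> matches Ivan
  - order 5 (Lamp): customer_id=4 -> matches Ivan
  - order 6 (Charger): customer_id=4 -> matches Ivan
  - order 7 (Monitor): customer_id=2 -> matches Sam
  - order 8 (Chair): customer_id=4 -> matches Ivan
  - order 9 (Notebook): customer_id=3 -> matches Beth
So 1 of 9 rows is dropped.

SQL:
SELECT a.product, b.name AS customer
FROM orders a
INNER JOIN customers b ON a.customer_id = b.id

Result:
product  | customer
---------+---------
Laptop   | Beth    
Printer  | Ivan    
Stapler  | Ivan    
Lamp     | Ivan    
Charger  | Ivan    
Monitor  | Sam     
Chair    | Ivan    
Notebook | Beth    


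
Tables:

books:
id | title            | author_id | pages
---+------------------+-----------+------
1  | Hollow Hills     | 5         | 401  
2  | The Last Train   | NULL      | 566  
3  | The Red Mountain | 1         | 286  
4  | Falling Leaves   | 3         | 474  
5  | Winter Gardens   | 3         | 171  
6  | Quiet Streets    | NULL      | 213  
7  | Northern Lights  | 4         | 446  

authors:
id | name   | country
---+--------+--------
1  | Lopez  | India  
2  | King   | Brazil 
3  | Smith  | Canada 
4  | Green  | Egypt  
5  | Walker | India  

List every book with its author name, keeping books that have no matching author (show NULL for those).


LEFT JOIN keeps every row from books (the left table); where author_id has no match in authors, the author columns become NULL. Walk through each book:
  - book 1 (Hollow Hills): author_id=5 -> matches Walker
  - book 2 (The Last Train): author_id=NULL, no match -> kept with NULL
  - book 3 (The Red Mountain): author_id=1 -> matches Lopez
  - book 4 (Falling Leaves): author_id=3 -> matches Smith
  - book 5 (Winter Gardens): author_id=3 -> matches Smith
  - book 6 (Quiet Streets): author_id=NULL, no match -> kept with NULL
  - book 7 (Northern Lights): author_id=4 -> matches Green
All 7 rows appear; 2 have NULL author.

SQL:
SELECT a.title, b.name AS author
FROM books a
LEFT JOIN authors b ON a.author_id = b.id

Result:
title            | author
-----------------+-------
Hollow Hills     | Walker
The Last Train   | NULL  
The Red Mountain | Lopez 
Falling Leaves   | Smith 
Winter Gardens   | Smith 
Quiet Streets    | NULL  
Northern Lights  | Green 


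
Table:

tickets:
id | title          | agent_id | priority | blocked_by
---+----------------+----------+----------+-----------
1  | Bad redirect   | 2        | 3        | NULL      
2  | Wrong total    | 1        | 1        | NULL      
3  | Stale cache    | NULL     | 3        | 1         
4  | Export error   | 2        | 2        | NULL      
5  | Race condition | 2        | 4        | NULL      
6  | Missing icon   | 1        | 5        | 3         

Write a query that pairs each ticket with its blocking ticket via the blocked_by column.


This is a self-join: tickets is joined to a second copy of itself, matching each row's blocked_by to another row's id. Use LEFT JOIN so rows with blocked_by=NULL are kept.
  - ticket 1 (Bad redirect): blocked_by=NULL -> NULL
  - ticket 2 (Wrong total): blocked_by=NULL -> NULL
  - ticket 3 (Stale cache): blocked_by=1 -> Bad redirect
  - ticket 4 (Export error): blocked_by=NULL -> NULL
  - ticket 5 (Race condition): blocked_by=NULL -> NULL
  - ticket 6 (Missing icon): blocked_by=3 -> Stale cache

SQL:
SELECT a.title AS item, b.title AS blocked_by
FROM tickets a
LEFT JOIN tickets b ON a.blocked_by = b.id

Result:
item           | blocked_by  
---------------+-------------
Bad redirect   | NULL        
Wrong total    | NULL        
Stale cache    | Bad redirect
Export error   | NULL        
Race condition | NULL        
Missing icon   | Stale cache 


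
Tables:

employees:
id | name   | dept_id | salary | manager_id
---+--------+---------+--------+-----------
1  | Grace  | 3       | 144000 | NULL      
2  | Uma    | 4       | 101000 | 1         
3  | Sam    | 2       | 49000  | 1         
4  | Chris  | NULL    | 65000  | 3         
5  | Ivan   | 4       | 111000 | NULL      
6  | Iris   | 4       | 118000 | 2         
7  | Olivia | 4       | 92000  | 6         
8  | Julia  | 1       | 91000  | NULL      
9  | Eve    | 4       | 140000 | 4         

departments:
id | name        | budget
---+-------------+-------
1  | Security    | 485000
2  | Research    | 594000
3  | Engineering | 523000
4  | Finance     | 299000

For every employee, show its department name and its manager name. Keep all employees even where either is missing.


Two LEFT JOINs from the same base table employees: one to departments via dept_id, one to employees itself via manager_id. Both are LEFT so every employee is preserved.
Match against departments:
  - employee 1 (Grace): dept_id=3 -> matches Engineering
  - employee 2 (Uma): dept_id=4 -> matches Finance
  - employee 3 (Sam): dept_id=2 -> matches Research
  - employee 4 (Chris): dept_id=NULL, no match -> kept with NULL
  - employee 5 (Ivan): dept_id=4 -> matches Finance
  - employee 6 (Iris): dept_id=4 -> matches Finance
  - employee 7 (Olivia): dept_id=4 -> matches Finance
  - employee 8 (Julia): dept_id=1 -> matches Security
  - employee 9 (Eve): dept_id=4 -> matches Finance
Match against employees (self):
  - employee 1 (Grace): manager_id=NULL -> NULL
  - employee 2 (Uma): manager_id=1 -> Grace
  - employee 3 (Sam): manager_id=1 -> Grace
  - employee 4 (Chris): manager_id=3 -> Sam
  - employee 5 (Ivan): manager_id=NULL -> NULL
  - employee 6 (Iris): manager_id=2 -> Uma
  - employee 7 (Olivia): manager_id=6 -> Iris
  - employee 8 (Julia): manager_id=NULL -> NULL
  - employee 9 (Eve): manager_id=4 -> Chris

SQL:
SELECT a.name, b.name AS department, c.name AS manager
FROM employees a
LEFT JOIN departments b ON a.dept_id = b.id
LEFT JOIN employees c ON a.manager_id = c.id

Result:
name   | department  | manager
-------+-------------+--------
Grace  | Engineering | NULL   
Uma    | Finance     | Grace  
Sam    | Research    | Grace  
Chris  | NULL        | Sam    
Ivan   | Finance     | NULL   
Iris   | Finance     | Uma    
Olivia | Finance     | Iris   
Julia  | Security    | NULL   
Eve    | Finance     | Chris  


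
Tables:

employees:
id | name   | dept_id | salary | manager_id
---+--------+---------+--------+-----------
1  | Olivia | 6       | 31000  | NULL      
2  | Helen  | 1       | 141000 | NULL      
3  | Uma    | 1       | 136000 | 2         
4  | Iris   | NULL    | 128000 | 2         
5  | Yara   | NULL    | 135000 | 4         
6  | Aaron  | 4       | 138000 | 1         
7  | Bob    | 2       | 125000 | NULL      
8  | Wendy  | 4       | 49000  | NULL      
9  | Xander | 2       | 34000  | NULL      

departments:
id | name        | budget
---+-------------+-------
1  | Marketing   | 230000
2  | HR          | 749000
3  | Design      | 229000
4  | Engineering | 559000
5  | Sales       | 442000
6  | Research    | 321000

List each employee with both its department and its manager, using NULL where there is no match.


Two LEFT JOINs from the same base table employees: one to departments via dept_id, one to employees itself via manager_id. Both are LEFT so every employee is preserved.
Match against departments:
  - employee 1 (Olivia): dept_id=6 -> matches Research
  - employee 2 (Helen): dept_id=1 -> matches Marketing
  - employee 3 (Uma): dept_id=1 -> matches Marketing
  - employee 4 (Iris): dept_id=NULL, no match -> kept with NULL
  - employee 5 (Yara): dept_id=NULL, no match -> kept with NULL
  - employee 6 (Aaron): dept_id=4 -> matches Engineering
  - employee 7 (Bob): dept_id=2 -> matches HR
  - employee 8 (Wendy): dept_id=4 -> matches Engineering
  - employee 9 (Xander): dept_id=2 -> matches HR
Match against employees (self):
  - employee 1 (Olivia): manager_id=NULL -> NULL
  - employee 2 (Helen): manager_id=NULL -> NULL
  - employee 3 (Uma): manager_id=2 -> Helen
  - employee 4 (Iris): manager_id=2 -> Helen
  - employee 5 (Yara): manager_id=4 -> Iris
  - employee 6 (Aaron): manager_id=1 -> Olivia
  - employee 7 (Bob): manager_id=NULL -> NULL
  - employee 8 (Wendy): manager_id=NULL -> NULL
  - employee 9 (Xander): manager_id=NULL -> NULL

SQL:
SELECT a.name, b.name AS department, c.name AS manager
FROM employees a
LEFT JOIN departments b ON a.dept_id = b.id
LEFT JOIN employees c ON a.manager_id = c.id

Result:
name   | department  | manager
-------+-------------+--------
Olivia | Research    | NULL   
Helen  | Marketing   | NULL   
Uma    | Marketing   | Helen  
Iris   | NULL        | Helen  
Yara   | NULL        | Iris   
Aaron  | Engineering | Olivia 
Bob    | HR          | NULL   
Wendy  | Engineering | NULL   
Xander | HR          | NULL   


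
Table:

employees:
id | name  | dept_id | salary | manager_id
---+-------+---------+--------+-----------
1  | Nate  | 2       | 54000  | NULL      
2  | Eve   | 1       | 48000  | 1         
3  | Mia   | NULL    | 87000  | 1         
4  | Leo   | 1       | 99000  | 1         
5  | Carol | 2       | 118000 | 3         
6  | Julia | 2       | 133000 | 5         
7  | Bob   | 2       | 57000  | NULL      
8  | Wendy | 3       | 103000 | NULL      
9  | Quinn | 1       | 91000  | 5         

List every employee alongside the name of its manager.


This is a self-join: employees is joined to a second copy of itself, matching each row's manager_id to another row's id. Use LEFT JOIN so rows with manager_id=NULL are kept.
  - employee 1 (Nate): manager_id=NULL -> NULL
  - employee 2 (Eve): manager_id=1 -> Nate
  - employee 3 (Mia): manager_id=1 -> Nate
  - employee 4 (Leo): manager_id=1 -> Nate
  - employee 5 (Carol): manager_id=3 -> Mia
  - employee 6 (Julia): manager_id=5 -> Carol
  - employee 7 (Bob): manager_id=NULL -> NULL
  - employee 8 (Wendy): manager_id=NULL -> NULL
  - employee 9 (Quinn): manager_id=5 -> Carol

SQL:
SELECT a.name AS item, b.name AS manager
FROM employees a
LEFT JOIN employees b ON a.manager_id = b.id

Result:
item  | manager
------+--------
Nate  | NULL   
Eve   | Nate   
Mia   | Nate   
Leo   | Nate   
Carol | Mia    
Julia | Carol  
Bob   | NULL   
Wendy | NULL   
Quinn | Carol  


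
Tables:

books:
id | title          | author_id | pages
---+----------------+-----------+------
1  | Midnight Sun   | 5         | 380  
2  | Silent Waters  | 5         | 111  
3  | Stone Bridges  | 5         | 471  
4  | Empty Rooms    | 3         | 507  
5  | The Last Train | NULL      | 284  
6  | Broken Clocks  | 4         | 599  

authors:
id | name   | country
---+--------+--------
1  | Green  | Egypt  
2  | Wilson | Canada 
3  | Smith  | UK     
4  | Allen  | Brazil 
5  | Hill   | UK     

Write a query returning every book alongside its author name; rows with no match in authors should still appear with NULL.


LEFT JOIN keeps every row from books (the left table); where author_id has no match in authors, the author columns become NULL. Walk through each book:
  - book 1 (Midnight Sun): author_id=5 -> matches Hill
  - book 2 (Silent Waters): author_id=5 -> matches Hill
  - book 3 (Stone Bridges): author_id=5 -> matches Hill
  - book 4 (Empty Rooms): author_id=3 -> matches Smith
  - book 5 (The Last Train): author_id=NULL, no match -> kept with NULL
  - book 6 (Broken Clocks): author_id=4 -> matches Allen
All 6 rows appear; 1 has NULL author.

SQL:
SELECT a.title, b.name AS author
FROM books a
LEFT JOIN authors b ON a.author_id = b.id

Result:
title          | author
---------------+-------
Midnight Sun   | Hill  
Silent Waters  | Hill  
Stone Bridges  | Hill  
Empty Rooms    | Smith 
The Last Train | NULL  
Broken Clocks  | Allen 


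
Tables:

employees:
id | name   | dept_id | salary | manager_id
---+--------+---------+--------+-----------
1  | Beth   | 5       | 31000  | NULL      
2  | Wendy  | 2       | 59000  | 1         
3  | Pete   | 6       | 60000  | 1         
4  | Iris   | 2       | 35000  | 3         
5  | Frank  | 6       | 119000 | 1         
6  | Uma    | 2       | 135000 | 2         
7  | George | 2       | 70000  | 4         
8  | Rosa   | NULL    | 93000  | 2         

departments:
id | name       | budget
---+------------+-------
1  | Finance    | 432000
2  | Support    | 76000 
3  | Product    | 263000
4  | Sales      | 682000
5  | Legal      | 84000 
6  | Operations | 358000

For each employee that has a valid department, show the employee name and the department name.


INNER JOIN keeps only employees rows whose dept_id matches an id in departments. Walk through each employee:
  - employee 1 (Beth): dept_id=5 -> matches Legal
  - employee 2 (Wendy): dept_id=2 -> matches Support
  - employee 3 (Pete): dept_id=6 -> matches Operations
  - employee 4 (Iris): dept_id=2 -> matches Support
  - employee 5 (Frank): dept_id=6 -> matches Operations
  - employee 6 (Uma): dept_id=2 -> matches Support
  - employee 7 (George): dept_id=2 -> matches Support
  - employee 8 (Rosa): dept_id=NULL, no match -> dropped
So 1 of 8 rows is dropped.

SQL:
SELECT a.name, b.name AS department
FROM employees a
INNER JOIN departments b ON a.dept_id = b.id

Result:
name   | department
-------+-----------
Beth   | Legal     
Wendy  | Support   
Pete   | Operations
Iris   | Support   
Frank  | Operations
Uma    | Support   
George | Support   


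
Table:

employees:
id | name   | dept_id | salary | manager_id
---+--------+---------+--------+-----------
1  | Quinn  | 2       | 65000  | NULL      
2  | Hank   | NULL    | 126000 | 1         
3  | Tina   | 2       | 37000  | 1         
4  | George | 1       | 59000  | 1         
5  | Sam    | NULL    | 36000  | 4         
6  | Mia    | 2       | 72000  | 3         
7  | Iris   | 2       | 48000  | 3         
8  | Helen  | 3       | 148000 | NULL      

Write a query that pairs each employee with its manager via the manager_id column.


This is a self-join: employees is joined to a second copy of itself, matching each row's manager_id to another row's id. Use LEFT JOIN so rows with manager_id=NULL are kept.
  - employee 1 (Quinn): manager_id=NULL -> NULL
  - employee 2 (Hank): manager_id=1 -> Quinn
  - employee 3 (Tina): manager_id=1 -> Quinn
  - employee 4 (George): manager_id=1 -> Quinn
  - employee 5 (Sam): manager_id=4 -> George
  - employee 6 (Mia): manager_id=3 -> Tina
  - employee 7 (Iris): manager_id=3 -> Tina
  - employee 8 (Helen): manager_id=NULL -> NULL

SQL:
SELECT a.name AS item, b.name AS manager
FROM employees a
LEFT JOIN employees b ON a.manager_id = b.id

Result:
item   | manager
-------+--------
Quinn  | NULL   
Hank   | Quinn  
Tina   | Quinn  
George | Quinn  
Sam    | George 
Mia    | Tina   
Iris   | Tina   
Helen  | NULL   


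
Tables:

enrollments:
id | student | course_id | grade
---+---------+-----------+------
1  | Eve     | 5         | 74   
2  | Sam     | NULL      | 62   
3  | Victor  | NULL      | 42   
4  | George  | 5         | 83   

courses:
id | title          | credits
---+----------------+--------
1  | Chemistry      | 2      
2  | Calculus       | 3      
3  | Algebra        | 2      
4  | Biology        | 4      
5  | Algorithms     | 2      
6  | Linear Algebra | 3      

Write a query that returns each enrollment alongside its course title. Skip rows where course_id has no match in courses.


INNER JOIN keeps only enrollments rows whose course_id matches an id in courses. Walk through each enrollment:
  - enrollment 1 (Eve): course_id=5 -> matches Algorithms
  - enrollment 2 (Sam): course_id=NULL, no match -> dropped
  - enrollment 3 (Victor): course_id=NULL, no match -> dropped
  - enrollment 4 (George): course_id=5 -> matches Algorithms
So 2 of 4 rows are dropped.

SQL:
SELECT a.student, b.title AS course
FROM enrollments a
INNER JOIN courses b ON a.course_id = b.id

Result:
student | course    
--------+-----------
Eve     | Algorithms
George  | Algorithms


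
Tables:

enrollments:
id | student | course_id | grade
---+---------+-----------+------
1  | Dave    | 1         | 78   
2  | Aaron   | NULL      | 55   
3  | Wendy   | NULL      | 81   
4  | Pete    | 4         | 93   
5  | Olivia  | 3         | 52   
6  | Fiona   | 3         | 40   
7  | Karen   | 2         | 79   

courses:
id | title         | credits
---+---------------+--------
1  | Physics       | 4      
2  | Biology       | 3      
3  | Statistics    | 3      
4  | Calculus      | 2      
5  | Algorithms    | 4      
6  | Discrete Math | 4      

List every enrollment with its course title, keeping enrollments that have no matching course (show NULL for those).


LEFT JOIN keeps every row from enrollments (the left table); where course_id has no match in courses, the course columns become NULL. Walk through each enrollment:
  - enrollment 1 (Dave): course_id=1 -> matches Physics
  - enrollment 2 (Aaron): course_id=NULL, no match -> kept with NULL
  - enrollment 3 (Wendy): course_id=NULL, no match -> kept with NULL
  - enrollment 4 (Pete): course_id=4 -> matches Calculus
  - enrollment 5 (Olivia): course_id=3 -> matches Statistics
  - enrollment 6 (Fiona): course_id=3 -> matches Statistics
  - enrollment 7 (Karen): course_id=2 -> matches Biology
All 7 rows appear; 2 have NULL course.

SQL:
SELECT a.student, b.title AS course
FROM enrollments a
LEFT JOIN courses b ON a.course_id = b.id

Result:
student | course    
--------+-----------
Dave    | Physics   
Aaron   | NULL      
Wendy   | NULL      
Pete    | Calculus  
Olivia  | Statistics
Fiona   | Statistics
Karen   | Biology   


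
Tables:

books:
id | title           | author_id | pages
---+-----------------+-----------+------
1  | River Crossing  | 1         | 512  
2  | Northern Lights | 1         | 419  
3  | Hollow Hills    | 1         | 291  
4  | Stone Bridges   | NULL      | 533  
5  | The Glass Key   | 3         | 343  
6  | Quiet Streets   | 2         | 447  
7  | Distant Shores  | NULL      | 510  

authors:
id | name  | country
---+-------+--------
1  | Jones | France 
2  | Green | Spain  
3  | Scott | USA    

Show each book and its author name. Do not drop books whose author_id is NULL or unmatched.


LEFT JOIN keeps every row from books (the left table); where author_id has no match in authors, the author columns become NULL. Walk through each book:
  - book 1 (River Crossing): author_id=1 -> matches Jones
  - book 2 (Northern Lights): author_id=1 -> matches Jones
  - book 3 (Hollow Hills): author_id=1 -> matches Jones
  - book 4 (Stone Bridges): author_id=NULL, no match -> kept with NULL
  - book 5 (The Glass Key): author_id=3 -> matches Scott
  - book 6 (Quiet Streets): author_id=2 -> matches Green
  - book 7 (Distant Shores): author_id=NULL, no match -> kept with NULL
All 7 rows appear; 2 have NULL author.

SQL:
SELECT a.title, b.name AS author
FROM books a
LEFT JOIN authors b ON a.author_id = b.id

Result:
title           | author
----------------+-------
River Crossing  | Jones 
Northern Lights | Jones 
Hollow Hills    | Jones 
Stone Bridges   | NULL  
The Glass Key   | Scott 
Quiet Streets   | Green 
Distant Shores  | NULL  


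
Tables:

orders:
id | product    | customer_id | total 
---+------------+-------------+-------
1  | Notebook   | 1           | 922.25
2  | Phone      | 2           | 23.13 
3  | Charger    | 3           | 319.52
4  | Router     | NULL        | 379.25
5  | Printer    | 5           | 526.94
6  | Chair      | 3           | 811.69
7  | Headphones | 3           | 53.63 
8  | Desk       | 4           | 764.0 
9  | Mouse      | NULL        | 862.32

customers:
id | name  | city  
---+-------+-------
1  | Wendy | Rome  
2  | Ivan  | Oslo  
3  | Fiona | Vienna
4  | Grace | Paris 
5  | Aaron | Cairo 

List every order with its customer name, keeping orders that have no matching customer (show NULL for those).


LEFT JOIN keeps every row from orders (the left table); where customer_id has no match in customers, the customer columns become NULL. Walk through each order:
  - order 1 (Notebook): customer_id=1 -> matches Wendy
  - order 2 (Phone): customer_id=2 -> matches Ivan
  - order 3 (Charger): customer_id=3 -> matches Fiona
  - order 4 (Router): customer_id=NULL, no match -> kept with NULL
  - order 5 (Printer): customer_id=5 -> matches Aaron
  - order 6 (Chair): customer_id=3 -> matches Fiona
  - order 7 (Headphones): customer_id=3 -> matches Fiona
  - order 8 (Desk): customer_id=4 -> matches Grace
  - order 9 (Mouse): customer_id=NULL, no match -> kept with NULL
All 9 rows appear; 2 have NULL customer.

SQL:
SELECT a.product, b.name AS customer
FROM orders a
LEFT JOIN customers b ON a.customer_id = b.id

Result:
product    | customer
-----------+---------
Notebook   | Wendy   
Phone      | Ivan    
Charger    | Fiona   
Router     | NULL    
Printer    | Aaron   
Chair      | Fiona   
Headphones | Fiona   
Desk       | Grace   
Mouse      | NULL    


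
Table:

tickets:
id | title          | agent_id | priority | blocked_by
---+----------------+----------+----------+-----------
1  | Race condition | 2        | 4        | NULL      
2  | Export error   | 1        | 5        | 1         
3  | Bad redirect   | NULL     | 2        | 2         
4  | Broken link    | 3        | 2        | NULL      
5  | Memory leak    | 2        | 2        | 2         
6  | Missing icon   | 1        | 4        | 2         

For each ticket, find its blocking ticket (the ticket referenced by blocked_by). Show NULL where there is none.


This is a self-join: tickets is joined to a second copy of itself, matching each row's blocked_by to another row's id. Use LEFT JOIN so rows with blocked_by=NULL are kept.
  - ticket 1 (Race condition): blocked_by=NULL -> NULL
  - ticket 2 (Export error): blocked_by=1 -> Race condition
  - ticket 3 (Bad redirect): blocked_by=2 -> Export error
  - ticket 4 (Broken link): blocked_by=NULL -> NULL
  - ticket 5 (Memory leak): blocked_by=2 -> Export error
  - ticket 6 (Missing icon): blocked_by=2 -> Export error

SQL:
SELECT a.title AS item, b.title AS blocked_by
FROM tickets a
LEFT JOIN tickets b ON a.blocked_by = b.id

Result:
item           | blocked_by    
---------------+---------------
Race condition | NULL          
Export error   | Race condition
Bad redirect   | Export error  
Broken link    | NULL          
Memory leak    | Export error  
Missing icon   | Export error  


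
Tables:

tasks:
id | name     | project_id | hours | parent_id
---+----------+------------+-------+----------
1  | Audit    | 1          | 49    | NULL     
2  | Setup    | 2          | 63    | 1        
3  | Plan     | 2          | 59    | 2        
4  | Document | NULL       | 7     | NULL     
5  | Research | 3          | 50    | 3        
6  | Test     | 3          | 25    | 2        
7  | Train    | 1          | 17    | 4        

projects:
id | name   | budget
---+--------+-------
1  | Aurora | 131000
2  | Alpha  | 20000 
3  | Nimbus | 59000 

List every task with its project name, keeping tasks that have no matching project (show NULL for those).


LEFT JOIN keeps every row from tasks (the left table); where project_id has no match in projects, the project columns become NULL. Walk through each task:
  - task 1 (Audit): project_id=1 -> matches Aurora
  - task 2 (Setup): project_id=2 -> matches Alpha
  - task 3 (Plan): project_id=2 -> matches Alpha
  - task 4 (Document): project_id=NULL, no match -> kept with NULL
  - task 5 (Research): project_id=3 -> matches Nimbus
  - task 6 (Test): project_id=3 -> matches Nimbus
  - task 7 (Train): project_id=1 -> matches Aurora
All 7 rows appear; 1 has NULL project.

SQL:
SELECT a.name, b.name AS project
FROM tasks a
LEFT JOIN projects b ON a.project_id = b.id

Result:
name     | project
---------+--------
Audit    | Aurora 
Setup    | Alpha  
Plan     | Alpha  
Document | NULL   
Research | Nimbus 
Test     | Nimbus 
Train    | Aurora 


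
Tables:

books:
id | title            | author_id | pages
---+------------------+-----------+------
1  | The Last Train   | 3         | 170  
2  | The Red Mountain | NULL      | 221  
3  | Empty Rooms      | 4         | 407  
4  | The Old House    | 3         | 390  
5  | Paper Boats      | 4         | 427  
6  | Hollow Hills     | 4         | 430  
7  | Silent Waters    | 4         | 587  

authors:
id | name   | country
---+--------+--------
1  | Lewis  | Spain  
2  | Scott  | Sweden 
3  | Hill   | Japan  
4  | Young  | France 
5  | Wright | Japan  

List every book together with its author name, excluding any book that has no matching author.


INNER JOIN keeps only books rows whose author_id matches an id in authors. Walk through each book:
  - book 1 (The Last Train): author_id=3 -> matches Hill
  - book 2 (The Red Mountain): author_id=NULL, no match -> dropped
  - book 3 (Empty Rooms): author_id=4 -> matches Young
  - book 4 (The Old House): author_id=3 -> matches Hill
  - book 5 (Paper Boats): author_id=4 -> matches Young
  - book 6 (Hollow Hills): author_id=4 -> matches Young
  - book 7 (Silent Waters): author_id=4 -> matches Young
So 1 of 7 rows is dropped.

SQL:
SELECT a.title, b.name AS author
FROM books a
INNER JOIN authors b ON a.author_id = b.id

Result:
title          | author
---------------+-------
The Last Train | Hill  
Empty Rooms    | Young 
The Old House  | Hill  
Paper Boats    | Young 
Hollow Hills   | Young 
Silent Waters  | Young 


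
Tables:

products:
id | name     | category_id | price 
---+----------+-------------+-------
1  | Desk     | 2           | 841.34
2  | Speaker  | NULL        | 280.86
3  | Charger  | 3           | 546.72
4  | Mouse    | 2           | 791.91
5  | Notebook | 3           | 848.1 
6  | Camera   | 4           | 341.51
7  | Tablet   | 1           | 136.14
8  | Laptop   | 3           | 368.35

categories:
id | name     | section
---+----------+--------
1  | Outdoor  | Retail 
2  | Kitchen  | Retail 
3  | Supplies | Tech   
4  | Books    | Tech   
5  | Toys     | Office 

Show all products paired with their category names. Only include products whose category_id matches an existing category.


INNER JOIN keeps only products rows whose category_id matches an id in categories. Walk through each product:
  - product 1 (Desk): category_id=2 -> matches Kitchen
  - product 2 (Speaker): category_id=NULL, no match -> dropped
  - product 3 (Charger): category_id=3 -> matches Supplies
  - product 4 (Mouse): category_id=2 -> matches Kitchen
  - product 5 (Notebook): category_id=3 -> matches Supplies
  - product 6 (Camera): category_id=4 -> matches Books
  - product 7 (Tablet): category_id=1 -> matches Outdoor
  - product 8 (Laptop): category_id=3 -> matches Supplies
So 1 of 8 rows is dropped.

SQL:
SELECT a.name, b.name AS category
FROM products a
INNER JOIN categories b ON a.category_id = b.id

Result:
name     | category
---------+---------
Desk     | Kitchen 
Charger  | Supplies
Mouse    | Kitchen 
Notebook | Supplies
Camera   | Books   
Tablet   | Outdoor 
Laptop   | Supplies


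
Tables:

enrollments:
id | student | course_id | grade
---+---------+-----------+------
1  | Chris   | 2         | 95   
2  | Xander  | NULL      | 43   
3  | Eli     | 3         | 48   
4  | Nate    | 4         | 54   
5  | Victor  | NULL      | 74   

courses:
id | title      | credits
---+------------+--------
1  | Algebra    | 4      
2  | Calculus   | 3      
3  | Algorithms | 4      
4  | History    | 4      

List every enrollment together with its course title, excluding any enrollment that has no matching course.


INNER JOIN keeps only enrollments rows whose course_id matches an id in courses. Walk through each enrollment:
  - enrollment 1 (Chris): course_id=2 -> matches Calculus
  - enrollment 2 (Xander): course_id=NULL, no match -> dropped
  - enrollment 3 (Eli): course_id=3 -> matches Algorithms
  - enrollment 4 (Nate): course_id=4 -> matches History
  - enrollment 5 (Victor): course_id=NULL, no match -> dropped
So 2 of 5 rows are dropped.

SQL:
SELECT a.student, b.title AS course
FROM enrollments a
INNER JOIN courses b ON a.course_id = b.id

Result:
student | course    
--------+-----------
Chris   | Calculus  
Eli     | Algorithms
Nate    | History   


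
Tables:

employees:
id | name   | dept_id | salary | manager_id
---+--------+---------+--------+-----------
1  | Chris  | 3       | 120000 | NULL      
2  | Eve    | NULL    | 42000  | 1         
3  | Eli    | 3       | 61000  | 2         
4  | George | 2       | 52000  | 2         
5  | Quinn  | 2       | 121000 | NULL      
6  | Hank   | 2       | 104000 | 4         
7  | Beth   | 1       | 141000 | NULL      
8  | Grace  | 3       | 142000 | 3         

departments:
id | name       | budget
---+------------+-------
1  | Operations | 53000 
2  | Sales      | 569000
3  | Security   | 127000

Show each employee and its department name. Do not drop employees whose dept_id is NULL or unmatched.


LEFT JOIN keeps every row from employees (the left table); where dept_id has no match in departments, the department columns become NULL. Walk through each employee:
  - employee 1 (Chris): dept_id=3 -> matches Security
  - employee 2 (Eve): dept_id=NULL, no match -> kept with NULL
  - employee 3 (Eli): dept_id=3 -> matches Security
  - employee 4 (George): dept_id=2 -> matches Sales
  - employee 5 (Quinn): dept_id=2 -> matches Sales
  - employee 6 (Hank): dept_id=2 -> matches Sales
  - employee 7 (Beth): dept_id=1 -> matches Operations
  - employee 8 (Grace): dept_id=3 -> matches Security
All 8 rows appear; 1 has NULL department.

SQL:
SELECT a.name, b.name AS department
FROM employees a
LEFT JOIN departments b ON a.dept_id = b.id

Result:
name   | department
-------+-----------
Chris  | Security  
Eve    | NULL      
Eli    | Security  
George | Sales     
Quinn  | Sales     
Hank   | Sales     
Beth   | Operations
Grace  | Security  


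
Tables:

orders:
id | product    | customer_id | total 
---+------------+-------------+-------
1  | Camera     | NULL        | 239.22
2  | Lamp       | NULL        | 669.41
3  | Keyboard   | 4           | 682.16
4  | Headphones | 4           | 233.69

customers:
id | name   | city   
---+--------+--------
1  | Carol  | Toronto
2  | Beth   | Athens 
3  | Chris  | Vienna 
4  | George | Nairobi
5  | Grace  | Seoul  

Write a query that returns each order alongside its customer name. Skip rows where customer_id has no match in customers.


INNER JOIN keeps only orders rows whose customer_id matches an id in customers. Walk through each order:
  - order 1 (Camera): customer_id=NULL, no match -> dropped
  - order 2 (Lamp): customer_id=NULL, no match -> dropped
  - order 3 (Keyboard): customer_id=4 -> matches George
  - order 4 (Headphones): customer_id=4 -> matches George
So 2 of 4 rows are dropped.

SQL:
SELECT a.product, b.name AS customer
FROM orders a
INNER JOIN customers b ON a.customer_id = b.id

Result:
product    | customer
-----------+---------
Keyboard   | George  
Headphones | George  


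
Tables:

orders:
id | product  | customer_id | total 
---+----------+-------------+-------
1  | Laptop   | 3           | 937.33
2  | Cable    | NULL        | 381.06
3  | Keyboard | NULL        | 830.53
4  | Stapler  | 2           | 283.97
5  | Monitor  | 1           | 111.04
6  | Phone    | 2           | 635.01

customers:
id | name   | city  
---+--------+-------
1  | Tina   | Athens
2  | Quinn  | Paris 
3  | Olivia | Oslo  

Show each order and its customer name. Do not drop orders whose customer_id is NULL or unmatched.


LEFT JOIN keeps every row from orders (the left table); where customer_id has no match in customers, the customer columns become NULL. Walk through each order:
  - order 1 (Laptop): customer_id=3 -> matches Olivia
  - order 2 (Cable): customer_id=NULL, no match -> kept with NULL
  - order 3 (Keyboard): customer_id=NULL, no match -> kept with NULL
  - order 4 (Stapler): customer_id=2 -> matches Quinn
  - order 5 (Monitor): customer_id=1 -> matches Tina
  - order 6 (Phone): customer_id=2 -> matches Quinn
All 6 rows appear; 2 have NULL customer.

SQL:
SELECT a.product, b.name AS customer
FROM orders a
LEFT JOIN customers b ON a.customer_id = b.id

Result:
product  | customer
---------+---------
Laptop   | Olivia  
Cable    | NULL    
Keyboard | NULL    
Stapler  | Quinn   
Monitor  | Tina    
Phone    | Quinn   
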